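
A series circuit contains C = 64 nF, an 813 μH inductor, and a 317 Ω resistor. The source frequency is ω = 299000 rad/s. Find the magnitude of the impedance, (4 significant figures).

370.0 Ω

X_L = ωL = 243.1 Ω
X_C = 1/(ωC) = 52.26 Ω
Net reactance X = X_L − X_C = 190.8 Ω
Z = 317.0 + j190.8 Ω
|Z| = √(317.0² + 190.8²) = 370.0 Ω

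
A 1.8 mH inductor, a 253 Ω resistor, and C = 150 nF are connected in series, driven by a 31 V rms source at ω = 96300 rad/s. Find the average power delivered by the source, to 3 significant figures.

X_L = ωL = 173 Ω
X_C = 1/(ωC) = 69.2 Ω
Net reactance X = X_L − X_C = 104 Ω
Z = 253 + j104 Ω
|Z| = √(253² + 104²) = 274 Ω
∠Z = arctan(104/253) = 22.4°
I = V/|Z| = 113 mA
P = VI cos φ = 31 × 0.113 × cos(22.4°) = 3.25 W

3.25 W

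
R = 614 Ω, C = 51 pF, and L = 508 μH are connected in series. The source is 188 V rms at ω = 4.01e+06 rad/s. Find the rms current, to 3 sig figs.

64.4 mA

X_L = ωL = 2040 Ω
X_C = 1/(ωC) = 4890 Ω
Net reactance X = X_L − X_C = -2850 Ω
Z = 614 − j2850 Ω
|Z| = √(614² + 2850²) = 2920 Ω
I = V/|Z| = 188/2920 = 64.4 mA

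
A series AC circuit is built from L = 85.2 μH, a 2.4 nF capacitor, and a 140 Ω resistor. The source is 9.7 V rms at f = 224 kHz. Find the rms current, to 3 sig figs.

43.1 mA

ω = 2πf = 1.407e+06 rad/s
X_L = ωL = 120 Ω
X_C = 1/(ωC) = 296 Ω
Net reactance X = X_L − X_C = -176 Ω
Z = 140 − j176 Ω
|Z| = √(140² + 176²) = 225 Ω
I = V/|Z| = 9.7/225 = 43.1 mA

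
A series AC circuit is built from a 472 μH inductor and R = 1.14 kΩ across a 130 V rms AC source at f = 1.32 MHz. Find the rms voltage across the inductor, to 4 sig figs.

124.8 V

ω = 2πf = 8.294e+06 rad/s
X_L = ωL = 3915 Ω
Z = 1140 + j3915 Ω
|Z| = √(1140² + 3915²) = 4077 Ω
I = V/|Z| = 31.88 mA
V_L = I·|Z_L| = 0.03188 × 3915 = 124.8 V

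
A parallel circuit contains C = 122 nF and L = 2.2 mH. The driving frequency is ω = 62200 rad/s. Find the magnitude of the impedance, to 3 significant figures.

X_L = ωL = 137 Ω
X_C = 1/(ωC) = 132 Ω
Parallel: admittances add. Y = 1/(jωL) + jωC
Y = (0 + j0.000281) S
|Y| = 0.000281 S → |Z| = 1/|Y| = 3560 Ω, ∠Z = −∠Y = -90.0°

3560 Ω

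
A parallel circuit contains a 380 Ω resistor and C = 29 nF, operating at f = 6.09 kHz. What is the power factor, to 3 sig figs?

ω = 2πf = 38260 rad/s
X_C = 1/(ωC) = 901 Ω
Parallel: admittances add. Y = 1/R + jωC
Y = (0.00263 + j0.00111) S
|Y| = 0.00286 S → |Z| = 1/|Y| = 350 Ω, ∠Z = −∠Y = -22.9°
cos φ = cos(-22.9°) = 0.921

0.921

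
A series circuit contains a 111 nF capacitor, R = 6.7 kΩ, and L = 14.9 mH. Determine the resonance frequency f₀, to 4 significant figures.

3.914 kHz

ω₀ = 1/√(LC) = 1/√(0.0149 × 1.11e-07) = 24590 rad/s
f₀ = ω₀/(2π) = 3.914 kHz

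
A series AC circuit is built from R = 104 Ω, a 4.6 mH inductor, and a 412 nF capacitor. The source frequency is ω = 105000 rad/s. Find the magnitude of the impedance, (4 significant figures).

471.5 Ω

X_L = ωL = 483.0 Ω
X_C = 1/(ωC) = 23.12 Ω
Net reactance X = X_L − X_C = 459.9 Ω
Z = 104.0 + j459.9 Ω
|Z| = √(104.0² + 459.9²) = 471.5 Ω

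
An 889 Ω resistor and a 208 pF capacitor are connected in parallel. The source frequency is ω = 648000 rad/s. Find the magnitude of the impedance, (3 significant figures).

883 Ω

X_C = 1/(ωC) = 7420 Ω
Parallel: admittances add. Y = 1/R + jωC
Y = (0.00112 + j0.000135) S
|Y| = 0.00113 S → |Z| = 1/|Y| = 883 Ω, ∠Z = −∠Y = -6.83°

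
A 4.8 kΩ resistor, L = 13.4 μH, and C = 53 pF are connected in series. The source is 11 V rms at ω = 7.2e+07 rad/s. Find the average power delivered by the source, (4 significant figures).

24.68 mW

X_L = ωL = 964.8 Ω
X_C = 1/(ωC) = 262.1 Ω
Net reactance X = X_L − X_C = 702.7 Ω
Z = 4800 + j702.7 Ω
|Z| = √(4800² + 702.7²) = 4851 Ω
∠Z = arctan(702.7/4800) = 8.329°
I = V/|Z| = 2.267 mA
P = VI cos φ = 11 × 0.002267 × cos(8.329°) = 24.68 mW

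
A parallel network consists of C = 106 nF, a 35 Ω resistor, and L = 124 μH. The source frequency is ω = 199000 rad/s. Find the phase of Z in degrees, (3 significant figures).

34.2°

X_L = ωL = 24.7 Ω
X_C = 1/(ωC) = 47.4 Ω
Parallel: admittances add. Y = 1/R + 1/(jωL) + jωC
Y = (0.0286 − j0.0194) S
|Y| = 0.0346 S → |Z| = 1/|Y| = 28.9 Ω, ∠Z = −∠Y = 34.2°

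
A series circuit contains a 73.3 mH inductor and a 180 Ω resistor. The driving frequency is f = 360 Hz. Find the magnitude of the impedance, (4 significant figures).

ω = 2πf = 2262 rad/s
X_L = ωL = 165.8 Ω
Z = 180.0 + j165.8 Ω
|Z| = √(180.0² + 165.8²) = 244.7 Ω

244.7 Ω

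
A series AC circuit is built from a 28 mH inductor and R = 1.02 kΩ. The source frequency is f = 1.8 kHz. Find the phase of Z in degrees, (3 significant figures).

17.2°

ω = 2πf = 11310 rad/s
X_L = ωL = 317 Ω
Z = 1020 + j317 Ω
|Z| = √(1020² + 317²) = 1070 Ω
∠Z = arctan(317/1020) = 17.2°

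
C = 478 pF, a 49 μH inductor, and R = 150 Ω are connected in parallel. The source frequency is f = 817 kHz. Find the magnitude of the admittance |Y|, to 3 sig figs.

ω = 2πf = 5.133e+06 rad/s
X_L = ωL = 252 Ω
X_C = 1/(ωC) = 408 Ω
Parallel: admittances add. Y = 1/R + 1/(jωL) + jωC
Y = (0.00667 − j0.00152) S
|Y| = 0.00684 S → |Z| = 1/|Y| = 146 Ω, ∠Z = −∠Y = 12.9°

6.84 mS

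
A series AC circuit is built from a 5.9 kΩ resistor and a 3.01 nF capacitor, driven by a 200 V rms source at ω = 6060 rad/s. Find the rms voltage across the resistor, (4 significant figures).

21.40 V

X_C = 1/(ωC) = 54820 Ω
Z = 5900 − j54820 Ω
|Z| = √(5900² + 54820²) = 55140 Ω
I = V/|Z| = 3.627 mA
V_R = I·|Z_R| = 0.003627 × 5900 = 21.40 V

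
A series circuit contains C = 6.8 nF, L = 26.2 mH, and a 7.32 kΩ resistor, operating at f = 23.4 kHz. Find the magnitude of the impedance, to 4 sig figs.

ω = 2πf = 147000 rad/s
X_L = ωL = 3852 Ω
X_C = 1/(ωC) = 1000 Ω
Net reactance X = X_L − X_C = 2852 Ω
Z = 7320 + j2852 Ω
|Z| = √(7320² + 2852²) = 7856 Ω

7856 Ω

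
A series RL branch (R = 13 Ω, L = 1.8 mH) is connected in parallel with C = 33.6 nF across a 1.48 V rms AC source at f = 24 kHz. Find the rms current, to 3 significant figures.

ω = 2πf = 150800 rad/s
X_L = ωL = 271 Ω
X_C = 1/(ωC) = 197 Ω
Branch 1 (R+jX_L): Z₁ = 13.0 + j271 Ω, |Z₁| = 272 Ω
Branch 2 (−jX_C): Z₂ = −j197 Ω
Parallel: Z = Z₁Z₂/(Z₁+Z₂), |Z| = 713 Ω, ∠Z = -82.8°
I = V/|Z| = 1.48/713 = 2.08 mA

2.08 mA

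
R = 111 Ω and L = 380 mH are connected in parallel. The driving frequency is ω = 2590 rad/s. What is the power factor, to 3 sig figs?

X_L = ωL = 984 Ω
Parallel: admittances add. Y = 1/R + 1/(jωL)
Y = (0.00901 − j0.00102) S
|Y| = 0.00907 S → |Z| = 1/|Y| = 110 Ω, ∠Z = −∠Y = 6.43°
cos φ = cos(6.43°) = 0.994

0.994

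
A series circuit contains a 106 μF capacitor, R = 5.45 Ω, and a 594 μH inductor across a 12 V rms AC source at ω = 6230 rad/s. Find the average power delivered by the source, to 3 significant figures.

22.8 W

X_L = ωL = 3.70 Ω
X_C = 1/(ωC) = 1.51 Ω
Net reactance X = X_L − X_C = 2.19 Ω
Z = 5.45 + j2.19 Ω
|Z| = √(5.45² + 2.19²) = 5.87 Ω
∠Z = arctan(2.19/5.45) = 21.9°
I = V/|Z| = 2.04 A
P = VI cos φ = 12 × 2.04 × cos(21.9°) = 22.8 W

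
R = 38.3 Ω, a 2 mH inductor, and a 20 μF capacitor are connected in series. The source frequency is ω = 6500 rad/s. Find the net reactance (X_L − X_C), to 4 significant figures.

X_L = ωL = 13.00 Ω
X_C = 1/(ωC) = 7.692 Ω
X = 13.00 − 7.692 = 5.308 Ω

5.308 Ω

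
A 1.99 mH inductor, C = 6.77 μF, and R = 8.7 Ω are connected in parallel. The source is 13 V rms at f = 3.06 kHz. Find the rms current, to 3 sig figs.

ω = 2πf = 19230 rad/s
X_L = ωL = 38.3 Ω
X_C = 1/(ωC) = 7.68 Ω
Parallel: admittances add. Y = 1/R + 1/(jωL) + jωC
Y = (0.115 + j0.104) S
|Y| = 0.155 S → |Z| = 1/|Y| = 6.45 Ω, ∠Z = −∠Y = -42.1°
I = V/|Z| = 13/6.45 = 2.02 A

2.02 A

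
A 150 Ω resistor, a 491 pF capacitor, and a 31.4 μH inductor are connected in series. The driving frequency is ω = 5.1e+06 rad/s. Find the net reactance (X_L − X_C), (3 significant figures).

-239 Ω

X_L = ωL = 160 Ω
X_C = 1/(ωC) = 399 Ω
X = 160 − 399 = -239 Ω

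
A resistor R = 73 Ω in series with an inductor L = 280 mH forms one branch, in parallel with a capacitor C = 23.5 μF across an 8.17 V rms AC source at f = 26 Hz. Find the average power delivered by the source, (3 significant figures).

657 mW

ω = 2πf = 163.4 rad/s
X_L = ωL = 45.7 Ω
X_C = 1/(ωC) = 260 Ω
Branch 1 (R+jX_L): Z₁ = 73.0 + j45.7 Ω, |Z₁| = 86.1 Ω
Branch 2 (−jX_C): Z₂ = −j260 Ω
Parallel: Z = Z₁Z₂/(Z₁+Z₂), |Z| = 98.9 Ω, ∠Z = 13.3°
I = V/|Z| = 82.6 mA
P = VI cos φ = 8.17 × 0.0826 × cos(13.3°) = 657 mW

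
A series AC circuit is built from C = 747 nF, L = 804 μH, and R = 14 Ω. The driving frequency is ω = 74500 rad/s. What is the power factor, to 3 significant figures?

X_L = ωL = 59.9 Ω
X_C = 1/(ωC) = 18.0 Ω
Net reactance X = X_L − X_C = 41.9 Ω
Z = 14.0 + j41.9 Ω
|Z| = √(14.0² + 41.9²) = 44.2 Ω
∠Z = arctan(41.9/14.0) = 71.5°
cos φ = cos(71.5°) = 0.317

0.317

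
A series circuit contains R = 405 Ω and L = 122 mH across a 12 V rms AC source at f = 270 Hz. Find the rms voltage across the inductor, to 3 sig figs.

5.46 V

ω = 2πf = 1696 rad/s
X_L = ωL = 207 Ω
Z = 405 + j207 Ω
|Z| = √(405² + 207²) = 455 Ω
I = V/|Z| = 26.4 mA
V_L = I·|Z_L| = 0.0264 × 207 = 5.46 V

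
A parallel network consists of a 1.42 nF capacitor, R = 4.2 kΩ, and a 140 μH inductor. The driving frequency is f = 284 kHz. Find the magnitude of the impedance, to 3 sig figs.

672 Ω

ω = 2πf = 1.784e+06 rad/s
X_L = ωL = 250 Ω
X_C = 1/(ωC) = 395 Ω
Parallel: admittances add. Y = 1/R + 1/(jωL) + jωC
Y = (0.000238 − j0.00147) S
|Y| = 0.00149 S → |Z| = 1/|Y| = 672 Ω, ∠Z = −∠Y = 80.8°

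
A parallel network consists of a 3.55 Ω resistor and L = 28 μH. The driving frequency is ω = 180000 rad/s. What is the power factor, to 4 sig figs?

0.8176

X_L = ωL = 5.040 Ω
Parallel: admittances add. Y = 1/R + 1/(jωL)
Y = (0.2817 − j0.1984) S
|Y| = 0.3446 S → |Z| = 1/|Y| = 2.902 Ω, ∠Z = −∠Y = 35.16°
cos φ = cos(35.16°) = 0.8176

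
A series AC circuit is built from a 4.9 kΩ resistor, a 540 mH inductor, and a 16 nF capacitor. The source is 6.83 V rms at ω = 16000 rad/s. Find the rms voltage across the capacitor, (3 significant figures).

3.92 V

X_L = ωL = 8640 Ω
X_C = 1/(ωC) = 3910 Ω
Net reactance X = X_L − X_C = 4730 Ω
Z = 4900 + j4730 Ω
|Z| = √(4900² + 4730²) = 6810 Ω
I = V/|Z| = 1.00 mA
V_C = I·|Z_C| = 0.00100 × 3910 = 3.92 V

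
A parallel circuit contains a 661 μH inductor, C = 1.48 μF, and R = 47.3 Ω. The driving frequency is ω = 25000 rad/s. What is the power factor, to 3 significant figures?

X_L = ωL = 16.5 Ω
X_C = 1/(ωC) = 27.0 Ω
Parallel: admittances add. Y = 1/R + 1/(jωL) + jωC
Y = (0.0211 − j0.0235) S
|Y| = 0.0316 S → |Z| = 1/|Y| = 31.6 Ω, ∠Z = −∠Y = 48.0°
cos φ = cos(48.0°) = 0.669

0.669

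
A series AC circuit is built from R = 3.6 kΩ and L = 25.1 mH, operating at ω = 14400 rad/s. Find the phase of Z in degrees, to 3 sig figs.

X_L = ωL = 361 Ω
Z = 3600 + j361 Ω
|Z| = √(3600² + 361²) = 3620 Ω
∠Z = arctan(361/3600) = 5.73°

5.73°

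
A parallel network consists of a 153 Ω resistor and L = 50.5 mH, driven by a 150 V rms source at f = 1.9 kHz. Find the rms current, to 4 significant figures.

ω = 2πf = 11940 rad/s
X_L = ωL = 602.9 Ω
Parallel: admittances add. Y = 1/R + 1/(jωL)
Y = (0.006536 − j0.001659) S
|Y| = 0.006743 S → |Z| = 1/|Y| = 148.3 Ω, ∠Z = −∠Y = 14.24°
I = V/|Z| = 150/148.3 = 1.011 A

1.011 A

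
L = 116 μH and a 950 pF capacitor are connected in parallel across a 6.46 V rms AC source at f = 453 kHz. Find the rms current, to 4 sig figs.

ω = 2πf = 2.846e+06 rad/s
X_L = ωL = 330.2 Ω
X_C = 1/(ωC) = 369.8 Ω
Parallel: admittances add. Y = 1/(jωL) + jωC
Y = (0 − j0.0003248) S
|Y| = 0.0003248 S → |Z| = 1/|Y| = 3079 Ω, ∠Z = −∠Y = 90.00°
I = V/|Z| = 6.46/3079 = 2.098 mA

2.098 mA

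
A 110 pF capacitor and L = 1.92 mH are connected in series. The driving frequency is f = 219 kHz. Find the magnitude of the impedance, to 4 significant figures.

3965 Ω

ω = 2πf = 1.376e+06 rad/s
X_L = ωL = 2642 Ω
X_C = 1/(ωC) = 6607 Ω
Net reactance X = X_L − X_C = -3965 Ω
Z = − j3965 Ω
|Z| = √(0² + 3965²) = 3965 Ω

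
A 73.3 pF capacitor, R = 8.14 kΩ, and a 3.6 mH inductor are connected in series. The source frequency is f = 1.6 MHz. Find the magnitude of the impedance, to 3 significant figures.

ω = 2πf = 1.005e+07 rad/s
X_L = ωL = 36200 Ω
X_C = 1/(ωC) = 1360 Ω
Net reactance X = X_L − X_C = 34800 Ω
Z = 8140 + j34800 Ω
|Z| = √(8140² + 34800²) = 35800 Ω

35800 Ω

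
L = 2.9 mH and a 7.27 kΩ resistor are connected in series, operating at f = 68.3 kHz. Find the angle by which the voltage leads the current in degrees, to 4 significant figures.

ω = 2πf = 429100 rad/s
X_L = ωL = 1245 Ω
Z = 7270 + j1245 Ω
|Z| = √(7270² + 1245²) = 7376 Ω
∠Z = arctan(1245/7270) = 9.714°

9.714°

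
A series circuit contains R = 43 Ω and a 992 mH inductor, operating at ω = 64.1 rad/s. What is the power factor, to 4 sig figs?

X_L = ωL = 63.59 Ω
Z = 43.00 + j63.59 Ω
|Z| = √(43.00² + 63.59²) = 76.76 Ω
∠Z = arctan(63.59/43.00) = 55.93°
cos φ = cos(55.93°) = 0.5602

0.5602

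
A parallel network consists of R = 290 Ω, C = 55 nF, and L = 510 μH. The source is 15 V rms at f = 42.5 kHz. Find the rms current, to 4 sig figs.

ω = 2πf = 267000 rad/s
X_L = ωL = 136.2 Ω
X_C = 1/(ωC) = 68.09 Ω
Parallel: admittances add. Y = 1/R + 1/(jωL) + jωC
Y = (0.003448 + j0.007344) S
|Y| = 0.008113 S → |Z| = 1/|Y| = 123.3 Ω, ∠Z = −∠Y = -64.85°
I = V/|Z| = 15/123.3 = 121.7 mA

121.7 mA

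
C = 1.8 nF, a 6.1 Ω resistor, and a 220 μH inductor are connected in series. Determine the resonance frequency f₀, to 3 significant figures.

253 kHz

ω₀ = 1/√(LC) = 1/√(0.00022 × 1.8e-09) = 1.589e+06 rad/s
f₀ = ω₀/(2π) = 253 kHz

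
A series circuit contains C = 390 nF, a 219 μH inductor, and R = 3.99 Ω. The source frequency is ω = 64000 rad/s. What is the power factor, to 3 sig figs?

X_L = ωL = 14.0 Ω
X_C = 1/(ωC) = 40.1 Ω
Net reactance X = X_L − X_C = -26.0 Ω
Z = 3.99 − j26.0 Ω
|Z| = √(3.99² + 26.0²) = 26.4 Ω
∠Z = arctan(-26.0/3.99) = -81.3°
cos φ = cos(-81.3°) = 0.151

0.151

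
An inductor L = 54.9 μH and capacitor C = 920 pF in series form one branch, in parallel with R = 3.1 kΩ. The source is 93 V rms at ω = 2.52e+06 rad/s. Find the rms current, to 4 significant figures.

X_L = ωL = 138.3 Ω
X_C = 1/(ωC) = 431.3 Ω
Branch 1: Z₁ = R = 3100 Ω
Branch 2 (series LC): Z₂ = j(X_L − X_C) = −j293.0 Ω
Parallel: Z = Z₁Z₂/(Z₁+Z₂), |Z| = 291.7 Ω, ∠Z = -84.60°
I = V/|Z| = 93/291.7 = 318.8 mA

318.8 mA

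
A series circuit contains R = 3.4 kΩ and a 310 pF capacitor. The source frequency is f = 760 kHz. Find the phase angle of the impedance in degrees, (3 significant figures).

-11.2°

ω = 2πf = 4.775e+06 rad/s
X_C = 1/(ωC) = 676 Ω
Z = 3400 − j676 Ω
|Z| = √(3400² + 676²) = 3470 Ω
∠Z = arctan(-676/3400) = -11.2°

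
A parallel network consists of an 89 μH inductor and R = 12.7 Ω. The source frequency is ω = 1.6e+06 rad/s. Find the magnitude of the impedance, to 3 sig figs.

12.6 Ω

X_L = ωL = 142 Ω
Parallel: admittances add. Y = 1/R + 1/(jωL)
Y = (0.0787 − j0.00702) S
|Y| = 0.0791 S → |Z| = 1/|Y| = 12.6 Ω, ∠Z = −∠Y = 5.10°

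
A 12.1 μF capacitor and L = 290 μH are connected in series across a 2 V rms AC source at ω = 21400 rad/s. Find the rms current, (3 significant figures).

853 mA

X_L = ωL = 6.21 Ω
X_C = 1/(ωC) = 3.86 Ω
Net reactance X = X_L − X_C = 2.34 Ω
Z = j2.34 Ω
|Z| = √(0² + 2.34²) = 2.34 Ω
I = V/|Z| = 2/2.34 = 853 mA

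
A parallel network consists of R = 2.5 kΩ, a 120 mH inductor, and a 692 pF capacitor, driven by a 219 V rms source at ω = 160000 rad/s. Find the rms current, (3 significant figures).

X_L = ωL = 19200 Ω
X_C = 1/(ωC) = 9030 Ω
Parallel: admittances add. Y = 1/R + 1/(jωL) + jωC
Y = (0.000400 + j5.86e-05) S
|Y| = 0.000404 S → |Z| = 1/|Y| = 2470 Ω, ∠Z = −∠Y = -8.34°
I = V/|Z| = 219/2470 = 88.5 mA

88.5 mA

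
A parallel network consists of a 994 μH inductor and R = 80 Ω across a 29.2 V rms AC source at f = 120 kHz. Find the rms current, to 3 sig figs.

367 mA

ω = 2πf = 754000 rad/s
X_L = ωL = 749 Ω
Parallel: admittances add. Y = 1/R + 1/(jωL)
Y = (0.0125 − j0.00133) S
|Y| = 0.0126 S → |Z| = 1/|Y| = 79.5 Ω, ∠Z = −∠Y = 6.09°
I = V/|Z| = 29.2/79.5 = 367 mA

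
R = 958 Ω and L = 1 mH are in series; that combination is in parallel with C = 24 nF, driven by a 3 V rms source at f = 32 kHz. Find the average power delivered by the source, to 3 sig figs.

9.00 mW

ω = 2πf = 201100 rad/s
X_L = ωL = 201 Ω
X_C = 1/(ωC) = 207 Ω
Branch 1 (R+jX_L): Z₁ = 958 + j201 Ω, |Z₁| = 979 Ω
Branch 2 (−jX_C): Z₂ = −j207 Ω
Parallel: Z = Z₁Z₂/(Z₁+Z₂), |Z| = 212 Ω, ∠Z = -77.8°
I = V/|Z| = 14.2 mA
P = VI cos φ = 3 × 0.0142 × cos(-77.8°) = 9.00 mW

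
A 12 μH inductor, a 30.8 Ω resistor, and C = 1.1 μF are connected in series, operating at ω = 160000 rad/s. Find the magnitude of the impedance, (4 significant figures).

X_L = ωL = 1.920 Ω
X_C = 1/(ωC) = 5.682 Ω
Net reactance X = X_L − X_C = -3.762 Ω
Z = 30.80 − j3.762 Ω
|Z| = √(30.80² + 3.762²) = 31.03 Ω

31.03 Ω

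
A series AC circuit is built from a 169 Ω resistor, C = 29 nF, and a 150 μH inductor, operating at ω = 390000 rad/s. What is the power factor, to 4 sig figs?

X_L = ωL = 58.50 Ω
X_C = 1/(ωC) = 88.42 Ω
Net reactance X = X_L − X_C = -29.92 Ω
Z = 169.0 − j29.92 Ω
|Z| = √(169.0² + 29.92²) = 171.6 Ω
∠Z = arctan(-29.92/169.0) = -10.04°
cos φ = cos(-10.04°) = 0.9847

0.9847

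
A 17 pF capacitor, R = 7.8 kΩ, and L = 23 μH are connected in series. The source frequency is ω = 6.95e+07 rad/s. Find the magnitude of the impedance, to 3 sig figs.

7840 Ω

X_L = ωL = 1600 Ω
X_C = 1/(ωC) = 846 Ω
Net reactance X = X_L − X_C = 752 Ω
Z = 7800 + j752 Ω
|Z| = √(7800² + 752²) = 7840 Ω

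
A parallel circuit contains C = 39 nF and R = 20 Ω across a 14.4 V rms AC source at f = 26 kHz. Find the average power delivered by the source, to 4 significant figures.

ω = 2πf = 163400 rad/s
X_C = 1/(ωC) = 157.0 Ω
Parallel: admittances add. Y = 1/R + jωC
Y = (0.05000 + j0.006371) S
|Y| = 0.05040 S → |Z| = 1/|Y| = 19.84 Ω, ∠Z = −∠Y = -7.262°
I = V/|Z| = 725.8 mA
P = VI cos φ = 14.4 × 0.7258 × cos(-7.262°) = 10.37 W

10.37 W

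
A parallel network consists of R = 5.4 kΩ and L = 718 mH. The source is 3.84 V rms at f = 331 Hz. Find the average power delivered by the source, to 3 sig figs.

ω = 2πf = 2080 rad/s
X_L = ωL = 1490 Ω
Parallel: admittances add. Y = 1/R + 1/(jωL)
Y = (0.000185 − j0.000670) S
|Y| = 0.000695 S → |Z| = 1/|Y| = 1440 Ω, ∠Z = −∠Y = 74.5°
I = V/|Z| = 2.67 mA
P = VI cos φ = 3.84 × 0.00267 × cos(74.5°) = 2.73 mW

2.73 mW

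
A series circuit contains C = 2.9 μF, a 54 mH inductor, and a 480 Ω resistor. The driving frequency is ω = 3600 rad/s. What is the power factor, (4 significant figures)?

X_L = ωL = 194.4 Ω
X_C = 1/(ωC) = 95.79 Ω
Net reactance X = X_L − X_C = 98.61 Ω
Z = 480.0 + j98.61 Ω
|Z| = √(480.0² + 98.61²) = 490.0 Ω
∠Z = arctan(98.61/480.0) = 11.61°
cos φ = cos(11.61°) = 0.9795

0.9795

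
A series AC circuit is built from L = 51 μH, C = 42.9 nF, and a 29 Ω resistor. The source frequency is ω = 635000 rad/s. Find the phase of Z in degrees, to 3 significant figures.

-8.48°

X_L = ωL = 32.4 Ω
X_C = 1/(ωC) = 36.7 Ω
Net reactance X = X_L − X_C = -4.32 Ω
Z = 29.0 − j4.32 Ω
|Z| = √(29.0² + 4.32²) = 29.3 Ω
∠Z = arctan(-4.32/29.0) = -8.48°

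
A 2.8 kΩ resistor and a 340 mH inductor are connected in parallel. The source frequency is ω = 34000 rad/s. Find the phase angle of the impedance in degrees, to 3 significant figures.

X_L = ωL = 11600 Ω
Parallel: admittances add. Y = 1/R + 1/(jωL)
Y = (0.000357 − j8.65e-05) S
|Y| = 0.000367 S → |Z| = 1/|Y| = 2720 Ω, ∠Z = −∠Y = 13.6°

13.6°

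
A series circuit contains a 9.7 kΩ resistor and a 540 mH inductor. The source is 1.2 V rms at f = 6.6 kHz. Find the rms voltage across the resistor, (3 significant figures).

ω = 2πf = 41470 rad/s
X_L = ωL = 22400 Ω
Z = 9700 + j22400 Ω
|Z| = √(9700² + 22400²) = 24400 Ω
I = V/|Z| = 49.2 μA
V_R = I·|Z_R| = 4.92e-05 × 9700 = 0.477 V

0.477 V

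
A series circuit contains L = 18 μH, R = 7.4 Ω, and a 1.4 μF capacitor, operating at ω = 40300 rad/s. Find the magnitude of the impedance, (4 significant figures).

X_L = ωL = 0.7254 Ω
X_C = 1/(ωC) = 17.72 Ω
Net reactance X = X_L − X_C = -17.00 Ω
Z = 7.400 − j17.00 Ω
|Z| = √(7.400² + 17.00²) = 18.54 Ω

18.54 Ω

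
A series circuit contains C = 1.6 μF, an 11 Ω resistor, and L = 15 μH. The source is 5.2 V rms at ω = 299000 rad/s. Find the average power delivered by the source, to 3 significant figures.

2.35 W

X_L = ωL = 4.49 Ω
X_C = 1/(ωC) = 2.09 Ω
Net reactance X = X_L − X_C = 2.39 Ω
Z = 11.0 + j2.39 Ω
|Z| = √(11.0² + 2.39²) = 11.3 Ω
∠Z = arctan(2.39/11.0) = 12.3°
I = V/|Z| = 462 mA
P = VI cos φ = 5.2 × 0.462 × cos(12.3°) = 2.35 W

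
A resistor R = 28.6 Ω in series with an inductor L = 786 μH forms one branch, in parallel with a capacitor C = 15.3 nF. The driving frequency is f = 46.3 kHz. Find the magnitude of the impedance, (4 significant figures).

1793 Ω

ω = 2πf = 290900 rad/s
X_L = ωL = 228.7 Ω
X_C = 1/(ωC) = 224.7 Ω
Branch 1 (R+jX_L): Z₁ = 28.60 + j228.7 Ω, |Z₁| = 230.4 Ω
Branch 2 (−jX_C): Z₂ = −j224.7 Ω
Parallel: Z = Z₁Z₂/(Z₁+Z₂), |Z| = 1793 Ω, ∠Z = -15.06°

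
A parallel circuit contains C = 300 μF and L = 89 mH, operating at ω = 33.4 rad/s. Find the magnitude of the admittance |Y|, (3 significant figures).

326 mS

X_L = ωL = 2.97 Ω
X_C = 1/(ωC) = 99.8 Ω
Parallel: admittances add. Y = 1/(jωL) + jωC
Y = (0 − j0.326) S
|Y| = 0.326 S → |Z| = 1/|Y| = 3.06 Ω, ∠Z = −∠Y = 90.0°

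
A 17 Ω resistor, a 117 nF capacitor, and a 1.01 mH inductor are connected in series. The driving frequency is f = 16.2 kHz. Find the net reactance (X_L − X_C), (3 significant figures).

18.8 Ω

ω = 2πf = 101800 rad/s
X_L = ωL = 103 Ω
X_C = 1/(ωC) = 84.0 Ω
X = 103 − 84.0 = 18.8 Ω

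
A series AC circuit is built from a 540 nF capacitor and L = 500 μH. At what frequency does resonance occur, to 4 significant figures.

ω₀ = 1/√(LC) = 1/√(0.0005 × 5.4e-07) = 60860 rad/s
f₀ = ω₀/(2π) = 9.686 kHz

9.686 kHz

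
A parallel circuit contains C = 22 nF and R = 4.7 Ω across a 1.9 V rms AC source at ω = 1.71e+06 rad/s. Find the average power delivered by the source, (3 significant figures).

768 mW

X_C = 1/(ωC) = 26.6 Ω
Parallel: admittances add. Y = 1/R + jωC
Y = (0.213 + j0.0376) S
|Y| = 0.216 S → |Z| = 1/|Y| = 4.63 Ω, ∠Z = −∠Y = -10.0°
I = V/|Z| = 411 mA
P = VI cos φ = 1.9 × 0.411 × cos(-10.0°) = 768 mW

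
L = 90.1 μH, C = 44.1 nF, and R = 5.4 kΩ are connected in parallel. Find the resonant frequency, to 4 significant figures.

ω₀ = 1/√(LC) = 1/√(9.01e-05 × 4.41e-08) = 501700 rad/s
f₀ = ω₀/(2π) = 79.84 kHz

79.84 kHz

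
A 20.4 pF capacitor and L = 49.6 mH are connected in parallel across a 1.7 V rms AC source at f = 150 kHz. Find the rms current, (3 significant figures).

ω = 2πf = 942500 rad/s
X_L = ωL = 46700 Ω
X_C = 1/(ωC) = 52000 Ω
Parallel: admittances add. Y = 1/(jωL) + jωC
Y = (0 − j2.17e-06) S
|Y| = 2.17e-06 S → |Z| = 1/|Y| = 462000 Ω, ∠Z = −∠Y = 90.0°
I = V/|Z| = 1.7/462000 = 3.68 μA

3.68 μA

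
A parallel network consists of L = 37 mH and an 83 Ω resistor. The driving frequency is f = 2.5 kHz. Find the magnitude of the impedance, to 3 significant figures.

82.2 Ω

ω = 2πf = 15710 rad/s
X_L = ωL = 581 Ω
Parallel: admittances add. Y = 1/R + 1/(jωL)
Y = (0.0120 − j0.00172) S
|Y| = 0.0122 S → |Z| = 1/|Y| = 82.2 Ω, ∠Z = −∠Y = 8.13°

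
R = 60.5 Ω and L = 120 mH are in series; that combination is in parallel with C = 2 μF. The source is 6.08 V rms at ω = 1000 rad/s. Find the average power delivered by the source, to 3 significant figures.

X_L = ωL = 120 Ω
X_C = 1/(ωC) = 500 Ω
Branch 1 (R+jX_L): Z₁ = 60.5 + j120 Ω, |Z₁| = 134 Ω
Branch 2 (−jX_C): Z₂ = −j500 Ω
Parallel: Z = Z₁Z₂/(Z₁+Z₂), |Z| = 175 Ω, ∠Z = 54.2°
I = V/|Z| = 34.8 mA
P = VI cos φ = 6.08 × 0.0348 × cos(54.2°) = 124 mW

124 mW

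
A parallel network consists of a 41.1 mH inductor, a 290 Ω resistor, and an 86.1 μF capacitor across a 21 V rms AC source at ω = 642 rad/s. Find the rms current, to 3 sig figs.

X_L = ωL = 26.4 Ω
X_C = 1/(ωC) = 18.1 Ω
Parallel: admittances add. Y = 1/R + 1/(jωL) + jωC
Y = (0.00345 + j0.0174) S
|Y| = 0.0177 S → |Z| = 1/|Y| = 56.4 Ω, ∠Z = −∠Y = -78.8°
I = V/|Z| = 21/56.4 = 372 mA

372 mA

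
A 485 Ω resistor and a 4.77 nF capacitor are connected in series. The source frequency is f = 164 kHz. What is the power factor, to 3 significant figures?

0.922

ω = 2πf = 1.03e+06 rad/s
X_C = 1/(ωC) = 203 Ω
Z = 485 − j203 Ω
|Z| = √(485² + 203²) = 526 Ω
∠Z = arctan(-203/485) = -22.8°
cos φ = cos(-22.8°) = 0.922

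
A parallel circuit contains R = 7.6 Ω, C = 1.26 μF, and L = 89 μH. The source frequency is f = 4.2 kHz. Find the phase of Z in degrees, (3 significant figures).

ω = 2πf = 26390 rad/s
X_L = ωL = 2.35 Ω
X_C = 1/(ωC) = 30.1 Ω
Parallel: admittances add. Y = 1/R + 1/(jωL) + jωC
Y = (0.132 − j0.393) S
|Y| = 0.414 S → |Z| = 1/|Y| = 2.42 Ω, ∠Z = −∠Y = 71.5°

71.5°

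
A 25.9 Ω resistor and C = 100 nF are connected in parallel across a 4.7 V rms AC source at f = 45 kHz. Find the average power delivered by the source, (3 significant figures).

853 mW

ω = 2πf = 282700 rad/s
X_C = 1/(ωC) = 35.4 Ω
Parallel: admittances add. Y = 1/R + jωC
Y = (0.0386 + j0.0283) S
|Y| = 0.0479 S → |Z| = 1/|Y| = 20.9 Ω, ∠Z = −∠Y = -36.2°
I = V/|Z| = 225 mA
P = VI cos φ = 4.7 × 0.225 × cos(-36.2°) = 853 mW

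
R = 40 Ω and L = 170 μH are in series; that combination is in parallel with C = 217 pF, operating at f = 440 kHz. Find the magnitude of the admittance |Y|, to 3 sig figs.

1.52 mS

ω = 2πf = 2.765e+06 rad/s
X_L = ωL = 470 Ω
X_C = 1/(ωC) = 1670 Ω
Branch 1 (R+jX_L): Z₁ = 40.0 + j470 Ω, |Z₁| = 472 Ω
Branch 2 (−jX_C): Z₂ = −j1670 Ω
Parallel: Z = Z₁Z₂/(Z₁+Z₂), |Z| = 657 Ω, ∠Z = 83.2°
|Y| = 1/|Z| = 1.52 mS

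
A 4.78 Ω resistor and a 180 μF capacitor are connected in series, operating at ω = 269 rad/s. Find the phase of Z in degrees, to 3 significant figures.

X_C = 1/(ωC) = 20.7 Ω
Z = 4.78 − j20.7 Ω
|Z| = √(4.78² + 20.7²) = 21.2 Ω
∠Z = arctan(-20.7/4.78) = -77.0°

-77.0°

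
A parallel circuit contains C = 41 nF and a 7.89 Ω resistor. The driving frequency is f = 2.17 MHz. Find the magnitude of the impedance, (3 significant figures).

1.74 Ω

ω = 2πf = 1.363e+07 rad/s
X_C = 1/(ωC) = 1.79 Ω
Parallel: admittances add. Y = 1/R + jωC
Y = (0.127 + j0.559) S
|Y| = 0.573 S → |Z| = 1/|Y| = 1.74 Ω, ∠Z = −∠Y = -77.2°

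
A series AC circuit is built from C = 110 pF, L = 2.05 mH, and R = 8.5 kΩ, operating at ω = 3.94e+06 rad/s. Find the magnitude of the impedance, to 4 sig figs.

X_L = ωL = 8077 Ω
X_C = 1/(ωC) = 2307 Ω
Net reactance X = X_L − X_C = 5770 Ω
Z = 8500 + j5770 Ω
|Z| = √(8500² + 5770²) = 10270 Ω

10270 Ω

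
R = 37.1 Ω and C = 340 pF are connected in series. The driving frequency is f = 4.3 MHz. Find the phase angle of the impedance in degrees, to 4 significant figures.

-71.18°

ω = 2πf = 2.702e+07 rad/s
X_C = 1/(ωC) = 108.9 Ω
Z = 37.10 − j108.9 Ω
|Z| = √(37.10² + 108.9²) = 115.0 Ω
∠Z = arctan(-108.9/37.10) = -71.18°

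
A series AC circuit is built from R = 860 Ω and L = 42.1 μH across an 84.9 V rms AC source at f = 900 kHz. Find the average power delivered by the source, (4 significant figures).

7.785 W

ω = 2πf = 5.655e+06 rad/s
X_L = ωL = 238.1 Ω
Z = 860.0 + j238.1 Ω
|Z| = √(860.0² + 238.1²) = 892.3 Ω
∠Z = arctan(238.1/860.0) = 15.47°
I = V/|Z| = 95.14 mA
P = VI cos φ = 84.9 × 0.09514 × cos(15.47°) = 7.785 W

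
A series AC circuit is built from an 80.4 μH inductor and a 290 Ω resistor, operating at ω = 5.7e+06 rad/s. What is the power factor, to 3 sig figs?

0.535

X_L = ωL = 458 Ω
Z = 290 + j458 Ω
|Z| = √(290² + 458²) = 542 Ω
∠Z = arctan(458/290) = 57.7°
cos φ = cos(57.7°) = 0.535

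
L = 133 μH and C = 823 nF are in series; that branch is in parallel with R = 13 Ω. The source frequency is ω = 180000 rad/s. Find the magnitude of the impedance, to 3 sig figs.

10.4 Ω

X_L = ωL = 23.9 Ω
X_C = 1/(ωC) = 6.75 Ω
Branch 1: Z₁ = R = 13.0 Ω
Branch 2 (series LC): Z₂ = j(X_L − X_C) = j17.2 Ω
Parallel: Z = Z₁Z₂/(Z₁+Z₂), |Z| = 10.4 Ω, ∠Z = 37.1°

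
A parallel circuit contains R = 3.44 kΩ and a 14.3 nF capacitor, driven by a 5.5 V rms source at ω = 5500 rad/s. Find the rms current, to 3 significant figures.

1.66 mA

X_C = 1/(ωC) = 12700 Ω
Parallel: admittances add. Y = 1/R + jωC
Y = (0.000291 + j7.87e-05) S
|Y| = 0.000301 S → |Z| = 1/|Y| = 3320 Ω, ∠Z = −∠Y = -15.1°
I = V/|Z| = 5.5/3320 = 1.66 mA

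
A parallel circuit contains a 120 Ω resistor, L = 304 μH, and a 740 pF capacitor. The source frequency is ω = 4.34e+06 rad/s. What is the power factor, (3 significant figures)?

0.959

X_L = ωL = 1320 Ω
X_C = 1/(ωC) = 311 Ω
Parallel: admittances add. Y = 1/R + 1/(jωL) + jωC
Y = (0.00833 + j0.00245) S
|Y| = 0.00869 S → |Z| = 1/|Y| = 115 Ω, ∠Z = −∠Y = -16.4°
cos φ = cos(-16.4°) = 0.959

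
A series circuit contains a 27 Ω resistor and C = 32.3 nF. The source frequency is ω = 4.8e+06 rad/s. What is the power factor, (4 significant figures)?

0.9726

X_C = 1/(ωC) = 6.450 Ω
Z = 27.00 − j6.450 Ω
|Z| = √(27.00² + 6.450²) = 27.76 Ω
∠Z = arctan(-6.450/27.00) = -13.44°
cos φ = cos(-13.44°) = 0.9726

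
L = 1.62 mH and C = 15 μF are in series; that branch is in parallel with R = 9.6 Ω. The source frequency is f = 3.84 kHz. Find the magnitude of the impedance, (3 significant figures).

ω = 2πf = 24130 rad/s
X_L = ωL = 39.1 Ω
X_C = 1/(ωC) = 2.76 Ω
Branch 1: Z₁ = R = 9.60 Ω
Branch 2 (series LC): Z₂ = j(X_L − X_C) = j36.3 Ω
Parallel: Z = Z₁Z₂/(Z₁+Z₂), |Z| = 9.28 Ω, ∠Z = 14.8°

9.28 Ω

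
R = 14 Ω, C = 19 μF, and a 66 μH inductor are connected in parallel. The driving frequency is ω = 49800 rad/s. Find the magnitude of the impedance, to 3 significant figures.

1.55 Ω

X_L = ωL = 3.29 Ω
X_C = 1/(ωC) = 1.06 Ω
Parallel: admittances add. Y = 1/R + 1/(jωL) + jωC
Y = (0.0714 + j0.642) S
|Y| = 0.646 S → |Z| = 1/|Y| = 1.55 Ω, ∠Z = −∠Y = -83.7°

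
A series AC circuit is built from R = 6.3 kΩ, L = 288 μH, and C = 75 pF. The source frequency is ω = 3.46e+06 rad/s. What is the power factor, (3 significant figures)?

X_L = ωL = 996 Ω
X_C = 1/(ωC) = 3850 Ω
Net reactance X = X_L − X_C = -2860 Ω
Z = 6300 − j2860 Ω
|Z| = √(6300² + 2860²) = 6920 Ω
∠Z = arctan(-2860/6300) = -24.4°
cos φ = cos(-24.4°) = 0.911

0.911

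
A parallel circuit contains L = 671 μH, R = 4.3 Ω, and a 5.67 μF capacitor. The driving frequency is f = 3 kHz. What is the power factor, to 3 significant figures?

0.993

ω = 2πf = 18850 rad/s
X_L = ωL = 12.6 Ω
X_C = 1/(ωC) = 9.36 Ω
Parallel: admittances add. Y = 1/R + 1/(jωL) + jωC
Y = (0.233 + j0.0278) S
|Y| = 0.234 S → |Z| = 1/|Y| = 4.27 Ω, ∠Z = −∠Y = -6.82°
cos φ = cos(-6.82°) = 0.993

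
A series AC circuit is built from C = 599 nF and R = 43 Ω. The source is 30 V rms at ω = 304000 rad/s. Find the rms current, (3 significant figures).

X_C = 1/(ωC) = 5.49 Ω
Z = 43.0 − j5.49 Ω
|Z| = √(43.0² + 5.49²) = 43.3 Ω
I = V/|Z| = 30/43.3 = 692 mA

692 mA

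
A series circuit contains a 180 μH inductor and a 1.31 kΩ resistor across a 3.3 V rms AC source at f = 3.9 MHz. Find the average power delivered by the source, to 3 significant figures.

674 μW

ω = 2πf = 2.45e+07 rad/s
X_L = ωL = 4410 Ω
Z = 1310 + j4410 Ω
|Z| = √(1310² + 4410²) = 4600 Ω
∠Z = arctan(4410/1310) = 73.5°
I = V/|Z| = 717 μA
P = VI cos φ = 3.3 × 0.000717 × cos(73.5°) = 674 μW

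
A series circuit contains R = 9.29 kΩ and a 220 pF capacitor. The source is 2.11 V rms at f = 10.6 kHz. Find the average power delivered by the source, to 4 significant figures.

8.718 μW

ω = 2πf = 66600 rad/s
X_C = 1/(ωC) = 68250 Ω
Z = 9290 − j68250 Ω
|Z| = √(9290² + 68250²) = 68880 Ω
∠Z = arctan(-68250/9290) = -82.25°
I = V/|Z| = 30.63 μA
P = VI cos φ = 2.11 × 3.063e-05 × cos(-82.25°) = 8.718 μW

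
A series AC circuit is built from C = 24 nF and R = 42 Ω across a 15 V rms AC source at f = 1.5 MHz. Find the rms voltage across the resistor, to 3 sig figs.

14.9 V

ω = 2πf = 9.425e+06 rad/s
X_C = 1/(ωC) = 4.42 Ω
Z = 42.0 − j4.42 Ω
|Z| = √(42.0² + 4.42²) = 42.2 Ω
I = V/|Z| = 355 mA
V_R = I·|Z_R| = 0.355 × 42.0 = 14.9 V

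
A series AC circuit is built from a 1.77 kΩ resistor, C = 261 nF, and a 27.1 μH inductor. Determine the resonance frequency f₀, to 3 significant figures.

59.8 kHz

ω₀ = 1/√(LC) = 1/√(2.71e-05 × 2.61e-07) = 376000 rad/s
f₀ = ω₀/(2π) = 59.8 kHz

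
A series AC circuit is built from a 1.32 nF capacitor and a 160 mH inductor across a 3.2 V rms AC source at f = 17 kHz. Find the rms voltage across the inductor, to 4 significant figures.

ω = 2πf = 106800 rad/s
X_L = ωL = 17090 Ω
X_C = 1/(ωC) = 7092 Ω
Net reactance X = X_L − X_C = 9998 Ω
Z = j9998 Ω
|Z| = √(0² + 9998²) = 9998 Ω
I = V/|Z| = 320.1 μA
V_L = I·|Z_L| = 0.0003201 × 17090 = 5.470 V

5.470 V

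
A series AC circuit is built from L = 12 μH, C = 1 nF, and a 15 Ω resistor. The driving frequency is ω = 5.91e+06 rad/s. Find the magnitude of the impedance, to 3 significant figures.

X_L = ωL = 70.9 Ω
X_C = 1/(ωC) = 169 Ω
Net reactance X = X_L − X_C = -98.3 Ω
Z = 15.0 − j98.3 Ω
|Z| = √(15.0² + 98.3²) = 99.4 Ω

99.4 Ω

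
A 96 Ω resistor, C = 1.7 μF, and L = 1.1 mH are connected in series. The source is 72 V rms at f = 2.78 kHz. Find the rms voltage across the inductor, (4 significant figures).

ω = 2πf = 17470 rad/s
X_L = ωL = 19.21 Ω
X_C = 1/(ωC) = 33.68 Ω
Net reactance X = X_L − X_C = -14.46 Ω
Z = 96.00 − j14.46 Ω
|Z| = √(96.00² + 14.46²) = 97.08 Ω
I = V/|Z| = 741.6 mA
V_L = I·|Z_L| = 0.7416 × 19.21 = 14.25 V

14.25 V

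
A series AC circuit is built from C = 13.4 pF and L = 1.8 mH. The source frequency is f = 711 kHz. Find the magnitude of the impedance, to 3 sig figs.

8660 Ω

ω = 2πf = 4.467e+06 rad/s
X_L = ωL = 8040 Ω
X_C = 1/(ωC) = 16700 Ω
Net reactance X = X_L − X_C = -8660 Ω
Z = − j8660 Ω
|Z| = √(0² + 8660²) = 8660 Ω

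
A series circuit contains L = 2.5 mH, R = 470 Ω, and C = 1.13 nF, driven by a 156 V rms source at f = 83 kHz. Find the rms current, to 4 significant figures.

ω = 2πf = 521500 rad/s
X_L = ωL = 1304 Ω
X_C = 1/(ωC) = 1697 Ω
Net reactance X = X_L − X_C = -393.2 Ω
Z = 470.0 − j393.2 Ω
|Z| = √(470.0² + 393.2²) = 612.8 Ω
I = V/|Z| = 156/612.8 = 254.6 mA

254.6 mA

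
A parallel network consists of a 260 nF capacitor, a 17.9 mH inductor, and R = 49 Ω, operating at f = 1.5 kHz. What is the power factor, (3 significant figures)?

0.986

ω = 2πf = 9425 rad/s
X_L = ωL = 169 Ω
X_C = 1/(ωC) = 408 Ω
Parallel: admittances add. Y = 1/R + 1/(jωL) + jωC
Y = (0.0204 − j0.00348) S
|Y| = 0.0207 S → |Z| = 1/|Y| = 48.3 Ω, ∠Z = −∠Y = 9.67°
cos φ = cos(9.67°) = 0.986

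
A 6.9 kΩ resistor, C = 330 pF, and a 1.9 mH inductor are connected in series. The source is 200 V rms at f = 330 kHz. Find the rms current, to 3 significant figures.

27.3 mA

ω = 2πf = 2.073e+06 rad/s
X_L = ωL = 3940 Ω
X_C = 1/(ωC) = 1460 Ω
Net reactance X = X_L − X_C = 2480 Ω
Z = 6900 + j2480 Ω
|Z| = √(6900² + 2480²) = 7330 Ω
I = V/|Z| = 200/7330 = 27.3 mA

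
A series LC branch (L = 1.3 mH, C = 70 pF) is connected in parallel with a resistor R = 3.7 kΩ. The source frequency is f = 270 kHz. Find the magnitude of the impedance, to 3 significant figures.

ω = 2πf = 1.696e+06 rad/s
X_L = ωL = 2210 Ω
X_C = 1/(ωC) = 8420 Ω
Branch 1: Z₁ = R = 3700 Ω
Branch 2 (series LC): Z₂ = j(X_L − X_C) = −j6220 Ω
Parallel: Z = Z₁Z₂/(Z₁+Z₂), |Z| = 3180 Ω, ∠Z = -30.8°

3180 Ω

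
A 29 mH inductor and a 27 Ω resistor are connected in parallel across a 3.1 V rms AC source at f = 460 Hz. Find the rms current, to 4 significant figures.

ω = 2πf = 2890 rad/s
X_L = ωL = 83.82 Ω
Parallel: admittances add. Y = 1/R + 1/(jωL)
Y = (0.03704 − j0.01193) S
|Y| = 0.03891 S → |Z| = 1/|Y| = 25.70 Ω, ∠Z = −∠Y = 17.86°
I = V/|Z| = 3.1/25.70 = 120.6 mA

120.6 mA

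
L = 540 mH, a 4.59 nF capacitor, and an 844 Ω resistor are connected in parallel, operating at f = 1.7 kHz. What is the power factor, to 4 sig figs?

ω = 2πf = 10680 rad/s
X_L = ωL = 5768 Ω
X_C = 1/(ωC) = 20400 Ω
Parallel: admittances add. Y = 1/R + 1/(jωL) + jωC
Y = (0.001185 − j0.0001243) S
|Y| = 0.001191 S → |Z| = 1/|Y| = 839.4 Ω, ∠Z = −∠Y = 5.991°
cos φ = cos(5.991°) = 0.9945

0.9945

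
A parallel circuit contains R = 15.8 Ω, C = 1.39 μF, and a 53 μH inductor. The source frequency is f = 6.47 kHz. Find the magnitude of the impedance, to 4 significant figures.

ω = 2πf = 40650 rad/s
X_L = ωL = 2.155 Ω
X_C = 1/(ωC) = 17.70 Ω
Parallel: admittances add. Y = 1/R + 1/(jωL) + jωC
Y = (0.06329 − j0.4076) S
|Y| = 0.4125 S → |Z| = 1/|Y| = 2.424 Ω, ∠Z = −∠Y = 81.17°

2.424 Ω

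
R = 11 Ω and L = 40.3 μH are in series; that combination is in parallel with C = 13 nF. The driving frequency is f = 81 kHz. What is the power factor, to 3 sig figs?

ω = 2πf = 508900 rad/s
X_L = ωL = 20.5 Ω
X_C = 1/(ωC) = 151 Ω
Branch 1 (R+jX_L): Z₁ = 11.0 + j20.5 Ω, |Z₁| = 23.3 Ω
Branch 2 (−jX_C): Z₂ = −j151 Ω
Parallel: Z = Z₁Z₂/(Z₁+Z₂), |Z| = 26.8 Ω, ∠Z = 57.0°
cos φ = cos(57.0°) = 0.545

0.545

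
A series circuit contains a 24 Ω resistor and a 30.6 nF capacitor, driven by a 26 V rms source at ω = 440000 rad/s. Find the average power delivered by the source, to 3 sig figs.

2.66 W

X_C = 1/(ωC) = 74.3 Ω
Z = 24.0 − j74.3 Ω
|Z| = √(24.0² + 74.3²) = 78.1 Ω
∠Z = arctan(-74.3/24.0) = -72.1°
I = V/|Z| = 333 mA
P = VI cos φ = 26 × 0.333 × cos(-72.1°) = 2.66 W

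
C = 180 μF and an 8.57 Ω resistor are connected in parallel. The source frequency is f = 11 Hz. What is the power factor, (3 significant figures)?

ω = 2πf = 69.12 rad/s
X_C = 1/(ωC) = 80.4 Ω
Parallel: admittances add. Y = 1/R + jωC
Y = (0.117 + j0.0124) S
|Y| = 0.117 S → |Z| = 1/|Y| = 8.52 Ω, ∠Z = −∠Y = -6.09°
cos φ = cos(-6.09°) = 0.994

0.994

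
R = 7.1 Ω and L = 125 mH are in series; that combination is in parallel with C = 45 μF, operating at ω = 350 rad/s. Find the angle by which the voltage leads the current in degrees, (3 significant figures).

61.0°

X_L = ωL = 43.8 Ω
X_C = 1/(ωC) = 63.5 Ω
Branch 1 (R+jX_L): Z₁ = 7.10 + j43.8 Ω, |Z₁| = 44.3 Ω
Branch 2 (−jX_C): Z₂ = −j63.5 Ω
Parallel: Z = Z₁Z₂/(Z₁+Z₂), |Z| = 134 Ω, ∠Z = 61.0°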